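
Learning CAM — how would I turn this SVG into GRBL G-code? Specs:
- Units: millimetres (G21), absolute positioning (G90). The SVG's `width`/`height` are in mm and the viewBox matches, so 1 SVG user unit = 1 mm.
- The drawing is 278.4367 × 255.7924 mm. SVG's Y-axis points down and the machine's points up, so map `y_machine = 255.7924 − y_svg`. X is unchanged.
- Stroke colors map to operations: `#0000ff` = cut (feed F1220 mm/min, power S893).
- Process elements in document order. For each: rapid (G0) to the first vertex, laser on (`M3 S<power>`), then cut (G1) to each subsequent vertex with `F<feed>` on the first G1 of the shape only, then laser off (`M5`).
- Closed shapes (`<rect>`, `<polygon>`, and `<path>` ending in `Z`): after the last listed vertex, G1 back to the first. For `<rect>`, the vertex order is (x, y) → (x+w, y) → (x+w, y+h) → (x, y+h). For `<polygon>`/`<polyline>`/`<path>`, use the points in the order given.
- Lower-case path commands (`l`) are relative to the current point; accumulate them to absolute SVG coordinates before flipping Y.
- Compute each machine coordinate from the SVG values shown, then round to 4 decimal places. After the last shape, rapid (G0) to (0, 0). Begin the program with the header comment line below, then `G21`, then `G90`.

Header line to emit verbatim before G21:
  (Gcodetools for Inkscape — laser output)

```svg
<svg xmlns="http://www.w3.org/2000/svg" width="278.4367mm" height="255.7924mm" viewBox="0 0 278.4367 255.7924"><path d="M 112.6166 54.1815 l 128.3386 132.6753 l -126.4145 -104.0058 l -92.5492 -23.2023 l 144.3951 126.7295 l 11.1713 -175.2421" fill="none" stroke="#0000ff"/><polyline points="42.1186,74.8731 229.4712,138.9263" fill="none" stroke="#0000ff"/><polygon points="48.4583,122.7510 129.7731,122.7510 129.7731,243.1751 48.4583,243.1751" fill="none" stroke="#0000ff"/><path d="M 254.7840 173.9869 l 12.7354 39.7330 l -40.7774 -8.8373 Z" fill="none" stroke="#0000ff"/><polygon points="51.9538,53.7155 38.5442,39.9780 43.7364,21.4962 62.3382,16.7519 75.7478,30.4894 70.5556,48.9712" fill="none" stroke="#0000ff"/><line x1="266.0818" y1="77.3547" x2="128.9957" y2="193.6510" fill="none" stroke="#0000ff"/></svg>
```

1 u = 1 mm; y_m = 255.7924 − y.

[1] `<path>` open polyline, #0000ff→cut S893 F1220: (112.6166,201.6109) → (240.9552,68.9356) → (114.5407,172.9414) → (21.9915,196.1437) → (166.3866,69.4142) → (177.5579,244.6563)

[2] `<polyline>` line segment, #0000ff→cut S893 F1220: (42.1186,180.9193) → (229.4712,116.8661)

[3] `<polygon>` rectangle, #0000ff→cut S893 F1220: (48.4583,133.0414) → (129.7731,133.0414) → (129.7731,12.6173) → (48.4583,12.6173) → (48.4583,133.0414) (closed)

[4] `<path>` regular polygon, #0000ff→cut S893 F1220: (254.7840,81.8055) → (267.5194,42.0725) → (226.7420,50.9098) → (254.7840,81.8055) (closed)

[5] `<polygon>` regular polygon, #0000ff→cut S893 F1220: (51.9538,202.0769) → (38.5442,215.8144) → (43.7364,234.2962) → (62.3382,239.0405) → (75.7478,225.3030) → (70.5556,206.8212) → (51.9538,202.0769) (closed)

[6] `<line>` line segment, #0000ff→cut S893 F1220: (266.0818,178.4377) → (128.9957,62.1414)

(Gcodetools for Inkscape — laser output)
G21
G90
G0 X112.6166 Y201.6109
M3 S893
G1 X240.9552 Y68.9356 F1220
G1 X114.5407 Y172.9414
G1 X21.9915 Y196.1437
G1 X166.3866 Y69.4142
G1 X177.5579 Y244.6563
M5
G0 X42.1186 Y180.9193
M3 S893
G1 X229.4712 Y116.8661 F1220
M5
G0 X48.4583 Y133.0414
M3 S893
G1 X129.7731 Y133.0414 F1220
G1 X129.7731 Y12.6173
G1 X48.4583 Y12.6173
G1 X48.4583 Y133.0414
M5
G0 X254.7840 Y81.8055
M3 S893
G1 X267.5194 Y42.0725 F1220
G1 X226.7420 Y50.9098
G1 X254.7840 Y81.8055
M5
G0 X51.9538 Y202.0769
M3 S893
G1 X38.5442 Y215.8144 F1220
G1 X43.7364 Y234.2962
G1 X62.3382 Y239.0405
G1 X75.7478 Y225.3030
G1 X70.5556 Y206.8212
G1 X51.9538 Y202.0769
M5
G0 X266.0818 Y178.4377
M3 S893
G1 X128.9957 Y62.1414 F1220
M5
G0 X0.0000 Y0.0000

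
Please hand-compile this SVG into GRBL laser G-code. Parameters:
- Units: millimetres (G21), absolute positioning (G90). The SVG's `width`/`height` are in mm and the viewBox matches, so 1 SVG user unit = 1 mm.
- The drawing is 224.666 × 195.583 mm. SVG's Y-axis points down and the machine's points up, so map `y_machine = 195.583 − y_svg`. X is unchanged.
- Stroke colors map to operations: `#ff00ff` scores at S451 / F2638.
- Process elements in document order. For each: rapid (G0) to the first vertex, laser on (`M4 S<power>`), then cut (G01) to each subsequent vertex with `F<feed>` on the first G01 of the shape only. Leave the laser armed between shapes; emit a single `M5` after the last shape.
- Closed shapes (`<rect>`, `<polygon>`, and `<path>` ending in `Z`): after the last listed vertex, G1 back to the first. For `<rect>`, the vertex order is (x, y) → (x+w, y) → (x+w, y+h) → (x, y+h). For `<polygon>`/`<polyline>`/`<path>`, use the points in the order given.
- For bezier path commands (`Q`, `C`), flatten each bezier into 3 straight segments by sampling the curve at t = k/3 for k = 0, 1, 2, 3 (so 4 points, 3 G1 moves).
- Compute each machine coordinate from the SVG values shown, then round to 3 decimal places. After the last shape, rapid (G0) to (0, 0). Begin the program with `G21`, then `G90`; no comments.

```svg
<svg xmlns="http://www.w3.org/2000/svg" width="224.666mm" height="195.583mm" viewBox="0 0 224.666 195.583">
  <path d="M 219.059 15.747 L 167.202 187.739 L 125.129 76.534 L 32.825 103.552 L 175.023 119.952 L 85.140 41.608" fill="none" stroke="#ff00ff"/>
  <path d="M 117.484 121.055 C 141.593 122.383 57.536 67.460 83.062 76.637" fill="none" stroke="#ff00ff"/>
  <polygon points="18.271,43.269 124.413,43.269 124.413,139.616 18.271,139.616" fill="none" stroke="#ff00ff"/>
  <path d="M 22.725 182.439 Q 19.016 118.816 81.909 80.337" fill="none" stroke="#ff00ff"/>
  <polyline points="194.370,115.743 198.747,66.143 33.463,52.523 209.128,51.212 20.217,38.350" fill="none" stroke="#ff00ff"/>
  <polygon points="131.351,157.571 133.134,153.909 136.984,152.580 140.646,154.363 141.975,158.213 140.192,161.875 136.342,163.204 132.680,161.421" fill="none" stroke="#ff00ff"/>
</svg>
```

viewBox `0 0 224.666 195.583` with mm width/height → 1 unit = 1 mm. Flip: y_m = 195.583 − y_svg.

**Shape 1** — `<path>` open polyline, stroke `#ff00ff` → score (S451, F2638). Machine vertices: (219.059,179.836) → (167.202,7.844) → (125.129,119.049) → (32.825,92.031) → (175.023,75.631) → (85.140,153.975). Open path.

**Shape 2** — `<path>` cubic bezier, stroke `#ff00ff` → score (S451, F2638). Control points (SVG): P0=(117.484,121.055), P1=(141.593,122.383), P2=(57.536,67.460), P3=(83.062,76.637); sampled at t=k/3. Machine vertices: (117.484,74.528) → (113.602,87.493) → (85.999,111.214) → (83.062,118.946). Open path.

**Shape 3** — `<polygon>` rectangle, stroke `#ff00ff` → score (S451, F2638). Machine vertices: (18.271,152.314) → (124.413,152.314) → (124.413,55.967) → (18.271,55.967) → (18.271,152.314). Closed: final G1 returns to the first vertex.

**Shape 4** — `<path>` quadratic bezier, stroke `#ff00ff` → score (S451, F2638). Control points (SVG): P0=(22.725,182.439), P1=(19.016,118.816), P2=(81.909,80.337); sampled at t=k/3. Machine vertices: (22.725,13.144) → (27.653,52.766) → (47.381,86.800) → (81.909,115.246). Open path.

**Shape 5** — `<polyline>` open polyline, stroke `#ff00ff` → score (S451, F2638). Machine vertices: (194.370,79.840) → (198.747,129.440) → (33.463,143.060) → (209.128,144.371) → (20.217,157.233). Open path.

**Shape 6** — `<polygon>` regular polygon, stroke `#ff00ff` → score (S451, F2638). Machine vertices: (131.351,38.012) → (133.134,41.674) → (136.984,43.003) → (140.646,41.220) → (141.975,37.370) → (140.192,33.708) → (136.342,32.379) → (132.680,34.162) → (131.351,38.012). Closed: final G1 returns to the first vertex.

G21
G90
G0 X219.059 Y179.836
M4 S451
G01 X167.202 Y7.844 F2638
G01 X125.129 Y119.049
G01 X32.825 Y92.031
G01 X175.023 Y75.631
G01 X85.140 Y153.975
G0 X117.484 Y74.528
M4 S451
G01 X113.602 Y87.493 F2638
G01 X85.999 Y111.214
G01 X83.062 Y118.946
G0 X18.271 Y152.314
M4 S451
G01 X124.413 Y152.314 F2638
G01 X124.413 Y55.967
G01 X18.271 Y55.967
G01 X18.271 Y152.314
G0 X22.725 Y13.144
M4 S451
G01 X27.653 Y52.766 F2638
G01 X47.381 Y86.800
G01 X81.909 Y115.246
G0 X194.370 Y79.840
M4 S451
G01 X198.747 Y129.440 F2638
G01 X33.463 Y143.060
G01 X209.128 Y144.371
G01 X20.217 Y157.233
G0 X131.351 Y38.012
M4 S451
G01 X133.134 Y41.674 F2638
G01 X136.984 Y43.003
G01 X140.646 Y41.220
G01 X141.975 Y37.370
G01 X140.192 Y33.708
G01 X136.342 Y32.379
G01 X132.680 Y34.162
G01 X131.351 Y38.012
M5
G0 X0.000 Y0.000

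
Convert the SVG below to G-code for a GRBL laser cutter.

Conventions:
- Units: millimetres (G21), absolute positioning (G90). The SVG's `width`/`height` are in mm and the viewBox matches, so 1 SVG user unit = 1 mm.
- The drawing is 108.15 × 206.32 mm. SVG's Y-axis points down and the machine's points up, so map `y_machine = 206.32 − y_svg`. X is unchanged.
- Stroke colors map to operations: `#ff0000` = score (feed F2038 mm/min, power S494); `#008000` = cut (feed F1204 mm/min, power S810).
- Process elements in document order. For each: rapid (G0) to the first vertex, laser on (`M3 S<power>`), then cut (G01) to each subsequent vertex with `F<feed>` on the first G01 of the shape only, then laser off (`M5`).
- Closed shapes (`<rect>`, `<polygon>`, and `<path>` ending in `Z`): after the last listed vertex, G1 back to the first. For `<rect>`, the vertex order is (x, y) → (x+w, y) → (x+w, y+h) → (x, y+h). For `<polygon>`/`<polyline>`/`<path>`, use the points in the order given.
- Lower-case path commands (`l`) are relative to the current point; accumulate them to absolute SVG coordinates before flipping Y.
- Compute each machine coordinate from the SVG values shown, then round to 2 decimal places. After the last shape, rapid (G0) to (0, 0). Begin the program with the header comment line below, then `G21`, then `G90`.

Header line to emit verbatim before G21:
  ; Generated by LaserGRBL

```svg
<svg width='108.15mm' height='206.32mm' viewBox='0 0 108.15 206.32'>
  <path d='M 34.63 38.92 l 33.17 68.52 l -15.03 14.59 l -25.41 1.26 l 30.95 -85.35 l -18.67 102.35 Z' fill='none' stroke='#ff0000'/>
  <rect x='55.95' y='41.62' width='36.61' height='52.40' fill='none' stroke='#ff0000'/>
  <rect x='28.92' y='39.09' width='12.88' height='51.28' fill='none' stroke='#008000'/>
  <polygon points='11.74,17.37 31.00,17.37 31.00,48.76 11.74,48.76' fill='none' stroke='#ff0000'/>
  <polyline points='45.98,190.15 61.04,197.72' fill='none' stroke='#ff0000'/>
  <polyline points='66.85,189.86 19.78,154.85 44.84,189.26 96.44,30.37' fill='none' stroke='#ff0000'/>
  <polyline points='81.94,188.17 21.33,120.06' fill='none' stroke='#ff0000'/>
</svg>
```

Since the viewBox matches the mm dimensions, user units are millimetres directly. The only transform is the Y-flip y_m = 206.32 − y_svg.

Shape 1 is a closed polygon drawn with `<path>`. Its stroke #ff0000 means score at S494, F2038. After flipping Y the toolpath is (34.63,167.40) → (67.80,98.88) → (52.77,84.29) → (27.36,83.03) → (58.31,168.38) → (39.64,66.03) → (34.63,167.40), returning to the start.

Shape 2 is a rectangle drawn with `<rect>`. Its stroke #ff0000 means score at S494, F2038. After flipping Y the toolpath is (55.95,164.70) → (92.56,164.70) → (92.56,112.30) → (55.95,112.30) → (55.95,164.70), returning to the start.

Shape 3 is a rectangle drawn with `<rect>`. Its stroke #008000 means cut at S810, F1204. After flipping Y the toolpath is (28.92,167.23) → (41.80,167.23) → (41.80,115.95) → (28.92,115.95) → (28.92,167.23), returning to the start.

Shape 4 is a rectangle drawn with `<polygon>`. Its stroke #ff0000 means score at S494, F2038. After flipping Y the toolpath is (11.74,188.95) → (31.00,188.95) → (31.00,157.56) → (11.74,157.56) → (11.74,188.95), returning to the start.

Shape 5 is a line segment drawn with `<polyline>`. Its stroke #ff0000 means score at S494, F2038. After flipping Y the toolpath is (45.98,16.17) → (61.04,8.60).

Shape 6 is a open polyline drawn with `<polyline>`. Its stroke #ff0000 means score at S494, F2038. After flipping Y the toolpath is (66.85,16.46) → (19.78,51.47) → (44.84,17.06) → (96.44,175.95).

Shape 7 is a line segment drawn with `<polyline>`. Its stroke #ff0000 means score at S494, F2038. After flipping Y the toolpath is (81.94,18.15) → (21.33,86.26).

; Generated by LaserGRBL
G21
G90
G0 X34.63 Y167.40
M3 S494
G01 X67.80 Y98.88 F2038
G01 X52.77 Y84.29
G01 X27.36 Y83.03
G01 X58.31 Y168.38
G01 X39.64 Y66.03
G01 X34.63 Y167.40
M5
G0 X55.95 Y164.70
M3 S494
G01 X92.56 Y164.70 F2038
G01 X92.56 Y112.30
G01 X55.95 Y112.30
G01 X55.95 Y164.70
M5
G0 X28.92 Y167.23
M3 S810
G01 X41.80 Y167.23 F1204
G01 X41.80 Y115.95
G01 X28.92 Y115.95
G01 X28.92 Y167.23
M5
G0 X11.74 Y188.95
M3 S494
G01 X31.00 Y188.95 F2038
G01 X31.00 Y157.56
G01 X11.74 Y157.56
G01 X11.74 Y188.95
M5
G0 X45.98 Y16.17
M3 S494
G01 X61.04 Y8.60 F2038
M5
G0 X66.85 Y16.46
M3 S494
G01 X19.78 Y51.47 F2038
G01 X44.84 Y17.06
G01 X96.44 Y175.95
M5
G0 X81.94 Y18.15
M3 S494
G01 X21.33 Y86.26 F2038
M5
G0 X0.00 Y0.00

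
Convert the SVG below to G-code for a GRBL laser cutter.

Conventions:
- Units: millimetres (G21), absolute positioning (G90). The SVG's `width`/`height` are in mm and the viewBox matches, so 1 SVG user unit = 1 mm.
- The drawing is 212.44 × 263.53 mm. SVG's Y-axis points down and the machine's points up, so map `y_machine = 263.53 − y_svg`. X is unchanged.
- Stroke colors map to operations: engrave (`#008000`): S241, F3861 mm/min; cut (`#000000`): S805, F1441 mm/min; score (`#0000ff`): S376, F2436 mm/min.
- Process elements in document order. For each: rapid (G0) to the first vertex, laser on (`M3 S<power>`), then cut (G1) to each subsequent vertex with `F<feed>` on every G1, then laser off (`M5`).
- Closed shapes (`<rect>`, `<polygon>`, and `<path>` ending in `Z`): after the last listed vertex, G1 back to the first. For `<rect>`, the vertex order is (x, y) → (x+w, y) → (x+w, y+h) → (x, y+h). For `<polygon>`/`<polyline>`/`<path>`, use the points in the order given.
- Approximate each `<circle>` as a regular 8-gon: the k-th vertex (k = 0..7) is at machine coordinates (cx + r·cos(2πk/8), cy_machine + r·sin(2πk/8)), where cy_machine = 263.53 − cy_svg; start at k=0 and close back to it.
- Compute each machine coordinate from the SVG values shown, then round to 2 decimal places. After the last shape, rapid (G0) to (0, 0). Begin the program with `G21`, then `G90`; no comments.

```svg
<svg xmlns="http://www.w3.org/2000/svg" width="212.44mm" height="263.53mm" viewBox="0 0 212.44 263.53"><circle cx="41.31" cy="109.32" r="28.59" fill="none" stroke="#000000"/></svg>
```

G21
G90
G0 X69.90 Y154.21
M3 S805
G1 X61.53 Y174.43 F1441
G1 X41.31 Y182.80 F1441
G1 X21.09 Y174.43 F1441
G1 X12.72 Y154.21 F1441
G1 X21.09 Y133.99 F1441
G1 X41.31 Y125.62 F1441
G1 X61.53 Y133.99 F1441
G1 X69.90 Y154.21 F1441
M5
G0 X0.00 Y0.00

viewBox `0 0 212.44 263.53` with mm width/height → 1 unit = 1 mm. Flip: y_m = 263.53 − y_svg.

**Shape 1** — `<circle>` circle, stroke `#000000` → cut (S805, F1441). Machine vertices: (69.90,154.21) → (61.53,174.43) → (41.31,182.80) → (21.09,174.43) → (12.72,154.21) → (21.09,133.99) → (41.31,125.62) → (61.53,133.99) → (69.90,154.21). Closed: final G1 returns to the first vertex.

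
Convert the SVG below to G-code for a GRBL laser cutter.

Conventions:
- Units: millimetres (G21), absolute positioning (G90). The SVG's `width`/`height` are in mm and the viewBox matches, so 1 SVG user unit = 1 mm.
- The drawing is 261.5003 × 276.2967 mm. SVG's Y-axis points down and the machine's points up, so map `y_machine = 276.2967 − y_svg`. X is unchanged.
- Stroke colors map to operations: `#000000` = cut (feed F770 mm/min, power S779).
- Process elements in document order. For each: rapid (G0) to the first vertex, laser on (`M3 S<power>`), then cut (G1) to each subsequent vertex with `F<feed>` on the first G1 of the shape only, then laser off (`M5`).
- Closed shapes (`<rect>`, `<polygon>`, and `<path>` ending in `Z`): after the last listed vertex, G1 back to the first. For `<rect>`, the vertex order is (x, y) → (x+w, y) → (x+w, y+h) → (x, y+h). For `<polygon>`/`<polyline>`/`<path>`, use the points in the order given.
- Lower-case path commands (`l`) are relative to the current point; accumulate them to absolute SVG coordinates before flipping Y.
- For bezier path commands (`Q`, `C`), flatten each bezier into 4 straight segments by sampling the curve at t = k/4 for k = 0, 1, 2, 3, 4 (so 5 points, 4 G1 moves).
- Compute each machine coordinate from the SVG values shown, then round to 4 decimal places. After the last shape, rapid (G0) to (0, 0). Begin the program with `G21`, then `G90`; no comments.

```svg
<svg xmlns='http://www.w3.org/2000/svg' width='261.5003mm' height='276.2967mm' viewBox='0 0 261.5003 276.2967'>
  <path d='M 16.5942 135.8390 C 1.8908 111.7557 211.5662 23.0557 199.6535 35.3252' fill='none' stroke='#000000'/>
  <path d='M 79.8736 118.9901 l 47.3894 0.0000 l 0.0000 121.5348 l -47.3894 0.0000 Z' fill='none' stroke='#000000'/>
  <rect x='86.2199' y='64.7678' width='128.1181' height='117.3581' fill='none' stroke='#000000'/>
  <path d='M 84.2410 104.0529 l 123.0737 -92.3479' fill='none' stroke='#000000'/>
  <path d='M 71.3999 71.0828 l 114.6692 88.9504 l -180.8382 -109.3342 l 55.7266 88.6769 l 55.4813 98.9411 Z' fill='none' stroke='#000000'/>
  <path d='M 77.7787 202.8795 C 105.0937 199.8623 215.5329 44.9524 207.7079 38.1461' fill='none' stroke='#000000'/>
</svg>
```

G21
G90
G0 X16.5942 Y140.4577
M3 S779
G1 X40.6694 Y168.0485 F770
G1 X107.0773 Y204.3469
G1 X174.0085 Y233.8291
G1 X199.6535 Y240.9715
M5
G0 X79.8736 Y157.3066
M3 S779
G1 X127.2630 Y157.3066 F770
G1 X127.2630 Y35.7718
G1 X79.8736 Y35.7718
G1 X79.8736 Y157.3066
M5
G0 X86.2199 Y211.5289
M3 S779
G1 X214.3380 Y211.5289 F770
G1 X214.3380 Y94.1708
G1 X86.2199 Y94.1708
G1 X86.2199 Y211.5289
M5
G0 X84.2410 Y172.2438
M3 S779
G1 X207.3147 Y264.5917 F770
M5
G0 X71.3999 Y205.2139
M3 S779
G1 X186.0691 Y116.2635 F770
G1 X5.2309 Y225.5977
G1 X60.9575 Y136.9208
G1 X116.4388 Y37.9797
G1 X71.3999 Y205.2139
M5
G0 X77.7787 Y73.4172
M3 S779
G1 X110.7040 Y99.4725 F770
G1 X155.9208 Y154.3630
G1 X194.5488 Y209.9639
G1 X207.7079 Y238.1506
M5
G0 X0.0000 Y0.0000

1 u = 1 mm; y_m = 276.2967 − y.

[1] `<path>` cubic bezier, #000000→cut S779 F770: (16.5942,140.4577) → (40.6694,168.0485) → (107.0773,204.3469) → (174.0085,233.8291) → (199.6535,240.9715)

[2] `<path>` rectangle, #000000→cut S779 F770: (79.8736,157.3066) → (127.2630,157.3066) → (127.2630,35.7718) → (79.8736,35.7718) → (79.8736,157.3066) (closed)

[3] `<rect>` rectangle, #000000→cut S779 F770: (86.2199,211.5289) → (214.3380,211.5289) → (214.3380,94.1708) → (86.2199,94.1708) → (86.2199,211.5289) (closed)

[4] `<path>` line segment, #000000→cut S779 F770: (84.2410,172.2438) → (207.3147,264.5917)

[5] `<path>` closed polygon, #000000→cut S779 F770: (71.3999,205.2139) → (186.0691,116.2635) → (5.2309,225.5977) → (60.9575,136.9208) → (116.4388,37.9797) → (71.3999,205.2139) (closed)

[6] `<path>` cubic bezier, #000000→cut S779 F770: (77.7787,73.4172) → (110.7040,99.4725) → (155.9208,154.3630) → (194.5488,209.9639) → (207.7079,238.1506)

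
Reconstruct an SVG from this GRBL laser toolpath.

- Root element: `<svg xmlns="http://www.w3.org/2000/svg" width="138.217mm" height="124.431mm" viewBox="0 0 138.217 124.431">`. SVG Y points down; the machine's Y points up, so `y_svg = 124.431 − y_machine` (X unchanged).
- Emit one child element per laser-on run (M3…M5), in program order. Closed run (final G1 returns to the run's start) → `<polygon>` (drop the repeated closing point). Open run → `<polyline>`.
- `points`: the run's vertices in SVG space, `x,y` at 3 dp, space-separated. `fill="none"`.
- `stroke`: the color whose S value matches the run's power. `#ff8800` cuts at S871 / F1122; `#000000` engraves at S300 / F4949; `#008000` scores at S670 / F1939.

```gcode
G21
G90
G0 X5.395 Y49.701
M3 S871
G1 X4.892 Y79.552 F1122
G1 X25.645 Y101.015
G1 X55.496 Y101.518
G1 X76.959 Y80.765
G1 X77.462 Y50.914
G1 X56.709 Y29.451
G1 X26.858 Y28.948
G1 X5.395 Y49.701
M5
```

y_svg = 124.431 − y_m. Every run uses S871, so all elements get stroke `#ff8800` (cut).

[1] closed run; points: 5.395,74.730 4.892,44.879 25.645,23.416 55.496,22.913 76.959,43.666 77.462,73.517 56.709,94.980 26.858,95.483

<svg xmlns="http://www.w3.org/2000/svg" width="138.217mm" height="124.431mm" viewBox="0 0 138.217 124.431">
  <polygon points="5.395,74.730 4.892,44.879 25.645,23.416 55.496,22.913 76.959,43.666 77.462,73.517 56.709,94.980 26.858,95.483" fill="none" stroke="#ff8800"/>
</svg>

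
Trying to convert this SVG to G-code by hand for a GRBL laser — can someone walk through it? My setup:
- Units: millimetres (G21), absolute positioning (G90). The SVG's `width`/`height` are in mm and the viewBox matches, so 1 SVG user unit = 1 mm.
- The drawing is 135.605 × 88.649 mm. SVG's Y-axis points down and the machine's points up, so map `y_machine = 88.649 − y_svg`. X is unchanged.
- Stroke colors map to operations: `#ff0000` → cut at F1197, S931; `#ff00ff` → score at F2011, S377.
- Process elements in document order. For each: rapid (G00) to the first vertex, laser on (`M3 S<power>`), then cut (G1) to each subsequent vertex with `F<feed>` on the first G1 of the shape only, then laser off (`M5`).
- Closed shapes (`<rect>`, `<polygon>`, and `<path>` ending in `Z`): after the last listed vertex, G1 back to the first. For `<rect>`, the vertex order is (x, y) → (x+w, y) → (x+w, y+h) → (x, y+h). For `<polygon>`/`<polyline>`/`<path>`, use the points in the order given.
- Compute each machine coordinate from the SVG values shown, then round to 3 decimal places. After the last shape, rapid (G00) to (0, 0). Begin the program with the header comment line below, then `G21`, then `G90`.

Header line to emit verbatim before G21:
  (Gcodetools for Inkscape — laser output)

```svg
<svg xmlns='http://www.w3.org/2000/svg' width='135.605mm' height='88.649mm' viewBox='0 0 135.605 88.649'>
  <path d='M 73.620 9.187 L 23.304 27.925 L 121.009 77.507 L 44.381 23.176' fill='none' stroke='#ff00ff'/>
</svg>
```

Since the viewBox matches the mm dimensions, user units are millimetres directly. The only transform is the Y-flip y_m = 88.649 − y_svg.

Shape 1 is a open polyline drawn with `<path>`. Its stroke #ff00ff means score at S377, F2011. After flipping Y the toolpath is (73.620,79.462) → (23.304,60.724) → (121.009,11.142) → (44.381,65.473).

(Gcodetools for Inkscape — laser output)
G21
G90
G00 X73.620 Y79.462
M3 S377
G1 X23.304 Y60.724 F2011
G1 X121.009 Y11.142
G1 X44.381 Y65.473
M5
G00 X0.000 Y0.000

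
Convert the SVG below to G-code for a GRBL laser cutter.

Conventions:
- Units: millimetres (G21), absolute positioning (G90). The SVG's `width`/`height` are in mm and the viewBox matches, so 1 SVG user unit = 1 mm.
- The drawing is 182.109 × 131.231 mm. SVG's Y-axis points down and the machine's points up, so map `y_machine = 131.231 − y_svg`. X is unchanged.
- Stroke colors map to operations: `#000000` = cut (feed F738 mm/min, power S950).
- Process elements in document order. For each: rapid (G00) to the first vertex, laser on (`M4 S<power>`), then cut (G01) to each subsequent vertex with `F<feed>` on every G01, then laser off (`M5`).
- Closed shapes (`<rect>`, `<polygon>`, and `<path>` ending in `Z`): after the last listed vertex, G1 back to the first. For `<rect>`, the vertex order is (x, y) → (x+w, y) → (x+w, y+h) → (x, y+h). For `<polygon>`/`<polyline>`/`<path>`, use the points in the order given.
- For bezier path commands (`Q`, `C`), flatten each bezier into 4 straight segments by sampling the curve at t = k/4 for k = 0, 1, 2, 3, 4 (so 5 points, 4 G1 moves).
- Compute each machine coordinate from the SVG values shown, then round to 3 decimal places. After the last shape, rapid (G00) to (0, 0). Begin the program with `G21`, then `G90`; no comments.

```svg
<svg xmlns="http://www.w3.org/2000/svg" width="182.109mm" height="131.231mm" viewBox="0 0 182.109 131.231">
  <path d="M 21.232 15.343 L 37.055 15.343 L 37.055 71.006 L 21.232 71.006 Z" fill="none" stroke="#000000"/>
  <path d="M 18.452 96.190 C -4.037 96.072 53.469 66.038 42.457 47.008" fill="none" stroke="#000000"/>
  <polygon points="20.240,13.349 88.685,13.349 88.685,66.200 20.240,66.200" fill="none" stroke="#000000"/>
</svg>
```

Since the viewBox matches the mm dimensions, user units are millimetres directly. The only transform is the Y-flip y_m = 131.231 − y_svg.

Shape 1 is a rectangle drawn with `<path>`. Its stroke #000000 means cut at S950, F738. After flipping Y the toolpath is (21.232,115.888) → (37.055,115.888) → (37.055,60.225) → (21.232,60.225) → (21.232,115.888), returning to the start.

Shape 2 is a cubic bezier drawn with `<path>`. Its stroke #000000 means cut at S950, F738. After flipping Y the toolpath is (18.452,35.041) → (14.264,40.099) → (26.151,52.540) → (40.189,68.527) → (42.457,84.223).

Shape 3 is a rectangle drawn with `<polygon>`. Its stroke #000000 means cut at S950, F738. After flipping Y the toolpath is (20.240,117.882) → (88.685,117.882) → (88.685,65.031) → (20.240,65.031) → (20.240,117.882), returning to the start.

G21
G90
G00 X21.232 Y115.888
M4 S950
G01 X37.055 Y115.888 F738
G01 X37.055 Y60.225 F738
G01 X21.232 Y60.225 F738
G01 X21.232 Y115.888 F738
M5
G00 X18.452 Y35.041
M4 S950
G01 X14.264 Y40.099 F738
G01 X26.151 Y52.540 F738
G01 X40.189 Y68.527 F738
G01 X42.457 Y84.223 F738
M5
G00 X20.240 Y117.882
M4 S950
G01 X88.685 Y117.882 F738
G01 X88.685 Y65.031 F738
G01 X20.240 Y65.031 F738
G01 X20.240 Y117.882 F738
M5
G00 X0.000 Y0.000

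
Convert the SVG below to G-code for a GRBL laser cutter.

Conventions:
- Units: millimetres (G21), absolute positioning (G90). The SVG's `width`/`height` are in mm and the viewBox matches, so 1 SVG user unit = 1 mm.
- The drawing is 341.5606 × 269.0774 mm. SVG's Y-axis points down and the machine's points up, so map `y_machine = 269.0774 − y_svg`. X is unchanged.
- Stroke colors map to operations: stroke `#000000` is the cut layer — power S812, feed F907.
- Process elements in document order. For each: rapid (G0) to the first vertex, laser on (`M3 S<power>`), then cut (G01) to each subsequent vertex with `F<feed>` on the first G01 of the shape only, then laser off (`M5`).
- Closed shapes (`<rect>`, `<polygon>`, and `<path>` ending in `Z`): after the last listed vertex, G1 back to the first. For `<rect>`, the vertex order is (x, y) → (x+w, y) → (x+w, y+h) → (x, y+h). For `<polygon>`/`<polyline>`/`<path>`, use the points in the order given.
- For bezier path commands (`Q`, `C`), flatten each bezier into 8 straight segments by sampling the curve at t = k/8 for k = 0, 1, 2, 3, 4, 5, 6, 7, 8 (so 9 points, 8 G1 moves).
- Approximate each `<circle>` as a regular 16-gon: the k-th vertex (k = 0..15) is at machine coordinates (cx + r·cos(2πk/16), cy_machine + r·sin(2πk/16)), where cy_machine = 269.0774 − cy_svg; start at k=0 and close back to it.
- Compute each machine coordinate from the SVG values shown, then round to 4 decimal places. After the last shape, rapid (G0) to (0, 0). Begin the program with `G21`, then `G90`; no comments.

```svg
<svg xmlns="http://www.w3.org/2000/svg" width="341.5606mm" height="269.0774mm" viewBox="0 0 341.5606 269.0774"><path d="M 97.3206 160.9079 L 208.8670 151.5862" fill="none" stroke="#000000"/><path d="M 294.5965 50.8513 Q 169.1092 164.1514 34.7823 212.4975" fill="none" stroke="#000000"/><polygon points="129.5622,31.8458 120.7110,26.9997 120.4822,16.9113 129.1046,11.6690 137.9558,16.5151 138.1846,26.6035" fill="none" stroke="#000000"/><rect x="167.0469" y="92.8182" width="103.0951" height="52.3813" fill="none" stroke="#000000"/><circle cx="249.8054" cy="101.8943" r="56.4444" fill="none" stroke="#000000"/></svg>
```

G21
G90
G0 X97.3206 Y108.1695
M3 S812
G01 X208.8670 Y117.4912 F907
M5
G0 X294.5965 Y218.2261
M3 S812
G01 X263.0866 Y190.9160 F907
G01 X231.3004 Y165.6357
G01 X199.2380 Y142.3852
G01 X166.8993 Y121.1645
G01 X134.2844 Y101.9736
G01 X101.3933 Y84.8126
G01 X68.2259 Y69.6813
G01 X34.7823 Y56.5799
M5
G0 X129.5622 Y237.2316
M3 S812
G01 X120.7110 Y242.0777 F907
G01 X120.4822 Y252.1661
G01 X129.1046 Y257.4084
G01 X137.9558 Y252.5623
G01 X138.1846 Y242.4739
G01 X129.5622 Y237.2316
M5
G0 X167.0469 Y176.2592
M3 S812
G01 X270.1420 Y176.2592 F907
G01 X270.1420 Y123.8779
G01 X167.0469 Y123.8779
G01 X167.0469 Y176.2592
M5
G0 X306.2498 Y167.1831
M3 S812
G01 X301.9532 Y188.7834 F907
G01 X289.7176 Y207.0953
G01 X271.4057 Y219.3309
G01 X249.8054 Y223.6275
G01 X228.2051 Y219.3309
G01 X209.8932 Y207.0953
G01 X197.6576 Y188.7834
G01 X193.3610 Y167.1831
G01 X197.6576 Y145.5828
G01 X209.8932 Y127.2709
G01 X228.2051 Y115.0353
G01 X249.8054 Y110.7387
G01 X271.4057 Y115.0353
G01 X289.7176 Y127.2709
G01 X301.9532 Y145.5828
G01 X306.2498 Y167.1831
M5
G0 X0.0000 Y0.0000

viewBox `0 0 341.5606 269.0774` with mm width/height → 1 unit = 1 mm. Flip: y_m = 269.0774 − y_svg.

**Shape 1** — `<path>` line segment, stroke `#000000` → cut (S812, F907). Machine vertices: (97.3206,108.1695) → (208.8670,117.4912). Open path.

**Shape 2** — `<path>` quadratic bezier, stroke `#000000` → cut (S812, F907). Control points (SVG): P0=(294.5965,50.8513), P1=(169.1092,164.1514), P2=(34.7823,212.4975); sampled at t=k/8. Machine vertices: (294.5965,218.2261) → (263.0866,190.9160) → (231.3004,165.6357) → (199.2380,142.3852) → (166.8993,121.1645) → (134.2844,101.9736) → (101.3933,84.8126) → (68.2259,69.6813) → (34.7823,56.5799). Open path.

**Shape 3** — `<polygon>` regular polygon, stroke `#000000` → cut (S812, F907). Machine vertices: (129.5622,237.2316) → (120.7110,242.0777) → (120.4822,252.1661) → (129.1046,257.4084) → (137.9558,252.5623) → (138.1846,242.4739) → (129.5622,237.2316). Closed: final G1 returns to the first vertex.

**Shape 4** — `<rect>` rectangle, stroke `#000000` → cut (S812, F907). Machine vertices: (167.0469,176.2592) → (270.1420,176.2592) → (270.1420,123.8779) → (167.0469,123.8779) → (167.0469,176.2592). Closed: final G1 returns to the first vertex.

**Shape 5** — `<circle>` circle, stroke `#000000` → cut (S812, F907). Machine vertices: (306.2498,167.1831) → (301.9532,188.7834) → (289.7176,207.0953) → (271.4057,219.3309) → (249.8054,223.6275) → (228.2051,219.3309) → (209.8932,207.0953) → (197.6576,188.7834) → (193.3610,167.1831) → (197.6576,145.5828) → (209.8932,127.2709) → (228.2051,115.0353) → (249.8054,110.7387) → (271.4057,115.0353) → (289.7176,127.2709) → (301.9532,145.5828) → (306.2498,167.1831). Closed: final G1 returns to the first vertex.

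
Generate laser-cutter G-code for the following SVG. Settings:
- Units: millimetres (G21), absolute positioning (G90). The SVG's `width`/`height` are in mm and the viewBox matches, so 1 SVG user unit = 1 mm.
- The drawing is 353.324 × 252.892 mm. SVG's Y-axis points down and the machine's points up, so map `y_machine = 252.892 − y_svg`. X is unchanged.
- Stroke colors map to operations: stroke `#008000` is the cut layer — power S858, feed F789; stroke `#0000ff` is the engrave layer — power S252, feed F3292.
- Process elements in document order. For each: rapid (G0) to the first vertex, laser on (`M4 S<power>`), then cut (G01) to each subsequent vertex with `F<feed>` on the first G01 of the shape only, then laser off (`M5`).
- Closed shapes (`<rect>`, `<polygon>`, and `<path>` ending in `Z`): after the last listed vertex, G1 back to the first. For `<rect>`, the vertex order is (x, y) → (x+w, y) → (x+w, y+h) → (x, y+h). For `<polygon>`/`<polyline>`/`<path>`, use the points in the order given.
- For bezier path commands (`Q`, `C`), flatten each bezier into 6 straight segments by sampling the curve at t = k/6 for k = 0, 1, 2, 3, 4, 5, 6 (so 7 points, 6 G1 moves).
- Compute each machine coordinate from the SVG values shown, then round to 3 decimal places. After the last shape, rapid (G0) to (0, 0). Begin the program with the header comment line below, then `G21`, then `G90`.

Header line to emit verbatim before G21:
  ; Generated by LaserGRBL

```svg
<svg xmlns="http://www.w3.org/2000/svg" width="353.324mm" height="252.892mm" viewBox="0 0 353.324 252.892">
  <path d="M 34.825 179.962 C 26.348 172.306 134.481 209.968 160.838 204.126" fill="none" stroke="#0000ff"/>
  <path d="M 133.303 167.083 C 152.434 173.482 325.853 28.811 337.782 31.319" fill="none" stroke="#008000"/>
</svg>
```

1 u = 1 mm; y_m = 252.892 − y.

[1] `<path>` cubic bezier, #0000ff→engrave S252 F3292: (34.825,72.930) → (39.386,73.393) → (57.870,68.770) → (84.769,61.528) → (114.570,54.136) → (141.763,49.059) → (160.838,48.766)

[2] `<path>` cubic bezier, #008000→cut S858 F789: (133.303,85.809) → (154.264,93.818) → (192.168,118.720) → (238.243,152.232) → (283.718,186.068) → (319.822,211.943) → (337.782,221.573)

; Generated by LaserGRBL
G21
G90
G0 X34.825 Y72.930
M4 S252
G01 X39.386 Y73.393 F3292
G01 X57.870 Y68.770
G01 X84.769 Y61.528
G01 X114.570 Y54.136
G01 X141.763 Y49.059
G01 X160.838 Y48.766
M5
G0 X133.303 Y85.809
M4 S858
G01 X154.264 Y93.818 F789
G01 X192.168 Y118.720
G01 X238.243 Y152.232
G01 X283.718 Y186.068
G01 X319.822 Y211.943
G01 X337.782 Y221.573
M5
G0 X0.000 Y0.000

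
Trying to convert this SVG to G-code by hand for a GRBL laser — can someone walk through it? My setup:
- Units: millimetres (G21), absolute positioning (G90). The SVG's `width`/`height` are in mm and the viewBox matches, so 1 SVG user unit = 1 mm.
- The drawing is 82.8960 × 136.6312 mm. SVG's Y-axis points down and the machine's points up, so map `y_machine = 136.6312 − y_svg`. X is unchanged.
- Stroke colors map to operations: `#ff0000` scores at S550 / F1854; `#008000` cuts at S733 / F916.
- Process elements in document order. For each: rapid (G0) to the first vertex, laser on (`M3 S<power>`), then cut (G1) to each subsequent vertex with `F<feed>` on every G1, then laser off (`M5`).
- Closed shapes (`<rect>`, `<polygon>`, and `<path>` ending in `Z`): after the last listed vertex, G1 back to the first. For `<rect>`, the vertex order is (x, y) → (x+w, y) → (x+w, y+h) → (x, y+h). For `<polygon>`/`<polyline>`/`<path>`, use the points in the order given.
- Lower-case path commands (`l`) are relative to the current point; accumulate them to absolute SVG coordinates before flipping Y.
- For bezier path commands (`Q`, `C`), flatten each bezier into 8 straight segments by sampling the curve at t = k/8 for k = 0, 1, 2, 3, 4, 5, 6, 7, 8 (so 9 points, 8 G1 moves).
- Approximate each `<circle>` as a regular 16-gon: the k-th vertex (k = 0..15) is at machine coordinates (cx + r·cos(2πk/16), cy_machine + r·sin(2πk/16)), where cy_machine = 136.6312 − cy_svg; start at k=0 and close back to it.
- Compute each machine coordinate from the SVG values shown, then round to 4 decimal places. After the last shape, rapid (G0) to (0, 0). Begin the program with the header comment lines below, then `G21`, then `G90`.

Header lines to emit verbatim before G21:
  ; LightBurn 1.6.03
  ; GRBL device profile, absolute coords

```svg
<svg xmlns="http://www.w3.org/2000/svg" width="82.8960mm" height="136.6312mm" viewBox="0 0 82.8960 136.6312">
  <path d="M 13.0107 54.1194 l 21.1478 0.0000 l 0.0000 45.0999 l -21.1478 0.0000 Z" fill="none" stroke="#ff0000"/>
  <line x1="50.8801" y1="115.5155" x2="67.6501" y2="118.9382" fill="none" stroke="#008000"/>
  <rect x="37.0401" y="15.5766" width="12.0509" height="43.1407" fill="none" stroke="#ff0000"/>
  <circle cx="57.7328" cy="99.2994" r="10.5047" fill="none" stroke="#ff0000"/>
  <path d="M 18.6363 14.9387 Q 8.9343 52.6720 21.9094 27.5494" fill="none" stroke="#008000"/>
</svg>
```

viewBox `0 0 82.8960 136.6312` with mm width/height → 1 unit = 1 mm. Flip: y_m = 136.6312 − y_svg.

**Shape 1** — `<path>` rectangle, stroke `#ff0000` → score (S550, F1854). Machine vertices: (13.0107,82.5118) → (34.1585,82.5118) → (34.1585,37.4119) → (13.0107,37.4119) → (13.0107,82.5118). Closed: final G1 returns to the first vertex.

**Shape 2** — `<line>` line segment, stroke `#008000` → cut (S733, F916). Machine vertices: (50.8801,21.1157) → (67.6501,17.6930). Open path.

**Shape 3** — `<rect>` rectangle, stroke `#ff0000` → score (S550, F1854). Machine vertices: (37.0401,121.0546) → (49.0910,121.0546) → (49.0910,77.9139) → (37.0401,77.9139) → (37.0401,121.0546). Closed: final G1 returns to the first vertex.

**Shape 4** — `<circle>` circle, stroke `#ff0000` → score (S550, F1854). Machine vertices: (68.2375,37.3318) → (67.4379,41.3518) → (65.1607,44.7597) → (61.7528,47.0369) → (57.7328,47.8365) → (53.7128,47.0369) → (50.3049,44.7597) → (48.0277,41.3518) → (47.2281,37.3318) → (48.0277,33.3118) → (50.3049,29.9039) → (53.7128,27.6267) → (57.7328,26.8271) → (61.7528,27.6267) → (65.1607,29.9039) → (67.4379,33.3118) → (68.2375,37.3318). Closed: final G1 returns to the first vertex.

**Shape 5** — `<path>` quadratic bezier, stroke `#008000` → cut (S733, F916). Control points (SVG): P0=(18.6363,14.9387), P1=(8.9343,52.6720), P2=(21.9094,27.5494); sampled at t=k/8. Machine vertices: (18.6363,121.6925) → (16.5651,113.2413) → (15.2026,106.7543) → (14.5488,102.2316) → (14.6036,99.6732) → (15.3670,99.0790) → (16.8392,100.4490) → (19.0200,103.7833) → (21.9094,109.0818). Open path.

; LightBurn 1.6.03
; GRBL device profile, absolute coords
G21
G90
G0 X13.0107 Y82.5118
M3 S550
G1 X34.1585 Y82.5118 F1854
G1 X34.1585 Y37.4119 F1854
G1 X13.0107 Y37.4119 F1854
G1 X13.0107 Y82.5118 F1854
M5
G0 X50.8801 Y21.1157
M3 S733
G1 X67.6501 Y17.6930 F916
M5
G0 X37.0401 Y121.0546
M3 S550
G1 X49.0910 Y121.0546 F1854
G1 X49.0910 Y77.9139 F1854
G1 X37.0401 Y77.9139 F1854
G1 X37.0401 Y121.0546 F1854
M5
G0 X68.2375 Y37.3318
M3 S550
G1 X67.4379 Y41.3518 F1854
G1 X65.1607 Y44.7597 F1854
G1 X61.7528 Y47.0369 F1854
G1 X57.7328 Y47.8365 F1854
G1 X53.7128 Y47.0369 F1854
G1 X50.3049 Y44.7597 F1854
G1 X48.0277 Y41.3518 F1854
G1 X47.2281 Y37.3318 F1854
G1 X48.0277 Y33.3118 F1854
G1 X50.3049 Y29.9039 F1854
G1 X53.7128 Y27.6267 F1854
G1 X57.7328 Y26.8271 F1854
G1 X61.7528 Y27.6267 F1854
G1 X65.1607 Y29.9039 F1854
G1 X67.4379 Y33.3118 F1854
G1 X68.2375 Y37.3318 F1854
M5
G0 X18.6363 Y121.6925
M3 S733
G1 X16.5651 Y113.2413 F916
G1 X15.2026 Y106.7543 F916
G1 X14.5488 Y102.2316 F916
G1 X14.6036 Y99.6732 F916
G1 X15.3670 Y99.0790 F916
G1 X16.8392 Y100.4490 F916
G1 X19.0200 Y103.7833 F916
G1 X21.9094 Y109.0818 F916
M5
G0 X0.0000 Y0.0000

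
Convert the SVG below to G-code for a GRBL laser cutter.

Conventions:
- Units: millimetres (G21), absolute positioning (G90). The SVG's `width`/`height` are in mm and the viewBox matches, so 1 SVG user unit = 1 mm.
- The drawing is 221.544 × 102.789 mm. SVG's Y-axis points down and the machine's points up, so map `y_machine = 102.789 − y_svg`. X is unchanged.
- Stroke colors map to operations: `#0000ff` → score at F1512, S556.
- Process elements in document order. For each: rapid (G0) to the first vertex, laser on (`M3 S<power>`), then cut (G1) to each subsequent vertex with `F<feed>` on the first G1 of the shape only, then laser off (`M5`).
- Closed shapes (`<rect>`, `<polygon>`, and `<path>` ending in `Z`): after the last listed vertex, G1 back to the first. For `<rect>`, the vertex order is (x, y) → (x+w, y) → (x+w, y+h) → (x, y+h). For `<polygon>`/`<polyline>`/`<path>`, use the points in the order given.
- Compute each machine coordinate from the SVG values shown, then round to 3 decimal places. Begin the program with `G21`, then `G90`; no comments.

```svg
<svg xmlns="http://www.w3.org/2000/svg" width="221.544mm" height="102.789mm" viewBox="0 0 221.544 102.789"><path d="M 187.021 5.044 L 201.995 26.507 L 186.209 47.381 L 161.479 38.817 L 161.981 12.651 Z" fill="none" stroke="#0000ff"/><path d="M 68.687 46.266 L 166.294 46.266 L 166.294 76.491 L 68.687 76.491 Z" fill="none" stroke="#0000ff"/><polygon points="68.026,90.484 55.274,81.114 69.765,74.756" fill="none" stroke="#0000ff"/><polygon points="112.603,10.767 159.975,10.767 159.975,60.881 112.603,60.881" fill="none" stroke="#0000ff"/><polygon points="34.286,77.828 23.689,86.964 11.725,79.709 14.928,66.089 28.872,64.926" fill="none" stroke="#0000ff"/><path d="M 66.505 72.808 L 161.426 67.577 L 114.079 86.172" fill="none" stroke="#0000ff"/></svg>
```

1 u = 1 mm; y_m = 102.789 − y.

[1] `<path>` regular polygon, #0000ff→score S556 F1512: (187.021,97.745) → (201.995,76.282) → (186.209,55.408) → (161.479,63.972) → (161.981,90.138) → (187.021,97.745) (closed)

[2] `<path>` rectangle, #0000ff→score S556 F1512: (68.687,56.523) → (166.294,56.523) → (166.294,26.298) → (68.687,26.298) → (68.687,56.523) (closed)

[3] `<polygon>` regular polygon, #0000ff→score S556 F1512: (68.026,12.305) → (55.274,21.675) → (69.765,28.033) → (68.026,12.305) (closed)

[4] `<polygon>` rectangle, #0000ff→score S556 F1512: (112.603,92.022) → (159.975,92.022) → (159.975,41.908) → (112.603,41.908) → (112.603,92.022) (closed)

[5] `<polygon>` regular polygon, #0000ff→score S556 F1512: (34.286,24.961) → (23.689,15.825) → (11.725,23.080) → (14.928,36.700) → (28.872,37.863) → (34.286,24.961) (closed)

[6] `<path>` open polyline, #0000ff→score S556 F1512: (66.505,29.981) → (161.426,35.212) → (114.079,16.617)

G21
G90
G0 X187.021 Y97.745
M3 S556
G1 X201.995 Y76.282 F1512
G1 X186.209 Y55.408
G1 X161.479 Y63.972
G1 X161.981 Y90.138
G1 X187.021 Y97.745
M5
G0 X68.687 Y56.523
M3 S556
G1 X166.294 Y56.523 F1512
G1 X166.294 Y26.298
G1 X68.687 Y26.298
G1 X68.687 Y56.523
M5
G0 X68.026 Y12.305
M3 S556
G1 X55.274 Y21.675 F1512
G1 X69.765 Y28.033
G1 X68.026 Y12.305
M5
G0 X112.603 Y92.022
M3 S556
G1 X159.975 Y92.022 F1512
G1 X159.975 Y41.908
G1 X112.603 Y41.908
G1 X112.603 Y92.022
M5
G0 X34.286 Y24.961
M3 S556
G1 X23.689 Y15.825 F1512
G1 X11.725 Y23.080
G1 X14.928 Y36.700
G1 X28.872 Y37.863
G1 X34.286 Y24.961
M5
G0 X66.505 Y29.981
M3 S556
G1 X161.426 Y35.212 F1512
G1 X114.079 Y16.617
M5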